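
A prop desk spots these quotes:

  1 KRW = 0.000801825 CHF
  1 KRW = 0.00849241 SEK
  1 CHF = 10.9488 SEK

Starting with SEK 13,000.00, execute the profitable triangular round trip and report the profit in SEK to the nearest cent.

Profitable loop is SEK → KRW → CHF → SEK:
SEK 13,000.00 ÷ 0.00849241 = KRW 1,530,779
KRW 1,530,779 × 0.000801825 = CHF 1,227.42
CHF 1,227.42 × 10.9488 = SEK 13,438.74
Profit = SEK 13,438.74 − SEK 13,000.00

Profit: SEK 438.74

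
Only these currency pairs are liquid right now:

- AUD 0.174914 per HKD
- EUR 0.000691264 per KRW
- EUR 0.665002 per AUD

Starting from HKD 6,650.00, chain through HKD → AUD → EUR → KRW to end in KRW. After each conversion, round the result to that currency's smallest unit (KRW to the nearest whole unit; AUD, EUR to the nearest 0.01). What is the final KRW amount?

KRW 1,118,994

HKD 6,650.00 × 0.174914 = AUD 1,163.18
AUD 1,163.18 × 0.665002 = EUR 773.52
EUR 773.52 ÷ 0.000691264 = KRW 1,118,994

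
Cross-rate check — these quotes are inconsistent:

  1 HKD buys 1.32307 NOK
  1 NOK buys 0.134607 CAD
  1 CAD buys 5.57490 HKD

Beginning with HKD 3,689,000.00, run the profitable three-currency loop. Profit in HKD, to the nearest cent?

Profit: HKD 26,532.86

Profitable loop is HKD → CAD → NOK → HKD:
HKD 3,689,000.00 ÷ 5.57490 = CAD 661,715.91
CAD 661,715.91 ÷ 0.134607 = NOK 4,915,910.06
NOK 4,915,910.06 ÷ 1.32307 = HKD 3,715,532.86
Profit = HKD 3,715,532.86 − HKD 3,689,000.00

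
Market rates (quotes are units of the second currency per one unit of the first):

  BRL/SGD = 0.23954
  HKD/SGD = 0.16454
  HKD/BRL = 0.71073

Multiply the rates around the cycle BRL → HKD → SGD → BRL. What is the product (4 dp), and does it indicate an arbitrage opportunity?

0.9665 (arbitrage exists)

Around BRL → HKD → SGD → BRL: 1 ÷ 0.71073 × 0.16454 ÷ 0.23954 = 0.966471
Product < 1; profitable direction is BRL → SGD → HKD → BRL.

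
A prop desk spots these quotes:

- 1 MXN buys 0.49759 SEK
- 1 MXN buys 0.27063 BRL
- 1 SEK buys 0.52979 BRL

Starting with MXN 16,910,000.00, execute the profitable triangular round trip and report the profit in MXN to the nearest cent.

Profitable loop is MXN → BRL → SEK → MXN:
MXN 16,910,000.00 × 0.27063 = BRL 4,576,353.30
BRL 4,576,353.30 ÷ 0.52979 = SEK 8,638,051.49
SEK 8,638,051.49 ÷ 0.49759 = MXN 17,359,777.11
Profit = MXN 17,359,777.11 − MXN 16,910,000.00

Profit: MXN 449,777.11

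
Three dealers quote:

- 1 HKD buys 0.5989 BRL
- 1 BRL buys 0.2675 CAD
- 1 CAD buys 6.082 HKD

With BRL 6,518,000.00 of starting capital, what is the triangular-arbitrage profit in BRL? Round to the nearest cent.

Profitable loop is BRL → HKD → CAD → BRL:
BRL 6,518,000.00 ÷ 0.5989 = HKD 10,883,286.02
HKD 10,883,286.02 ÷ 6.082 = CAD 1,789,425.52
CAD 1,789,425.52 ÷ 0.2675 = BRL 6,689,441.20
Profit = BRL 6,689,441.20 − BRL 6,518,000.00

Profit: BRL 171,441.20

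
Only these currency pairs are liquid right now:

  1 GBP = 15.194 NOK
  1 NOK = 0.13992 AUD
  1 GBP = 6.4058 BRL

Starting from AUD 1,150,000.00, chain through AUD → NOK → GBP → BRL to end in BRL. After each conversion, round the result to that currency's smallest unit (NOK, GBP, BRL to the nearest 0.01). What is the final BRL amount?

BRL 3,465,128.15

AUD 1,150,000.00 ÷ 0.13992 = NOK 8,218,982.28
NOK 8,218,982.28 ÷ 15.194 = GBP 540,936.05
GBP 540,936.05 × 6.4058 = BRL 3,465,128.15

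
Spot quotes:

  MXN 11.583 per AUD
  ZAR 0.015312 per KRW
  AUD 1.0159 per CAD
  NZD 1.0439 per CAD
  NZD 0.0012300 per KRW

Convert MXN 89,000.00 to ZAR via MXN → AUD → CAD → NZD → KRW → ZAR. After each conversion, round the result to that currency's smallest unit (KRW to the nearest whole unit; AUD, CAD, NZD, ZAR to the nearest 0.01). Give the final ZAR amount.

ZAR 98,288.60

MXN 89,000.00 ÷ 11.583 = AUD 7,683.67
AUD 7,683.67 ÷ 1.0159 = CAD 7,563.41
CAD 7,563.41 × 1.0439 = NZD 7,895.44
NZD 7,895.44 ÷ 0.0012300 = KRW 6,419,057
KRW 6,419,057 × 0.015312 = ZAR 98,288.60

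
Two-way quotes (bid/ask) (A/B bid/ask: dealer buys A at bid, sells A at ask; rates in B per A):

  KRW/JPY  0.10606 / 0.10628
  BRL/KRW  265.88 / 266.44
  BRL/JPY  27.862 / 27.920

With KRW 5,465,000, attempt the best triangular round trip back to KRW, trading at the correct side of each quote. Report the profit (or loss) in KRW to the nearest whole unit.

Best loop KRW → JPY → BRL → KRW:
KRW 5,465,000 × 0.10606 (sell KRW at bid) = JPY 579,618
JPY 579,618 ÷ 27.920 (buy BRL at ask) = BRL 20,759.95
BRL 20,759.95 × 265.88 (sell BRL at bid) = KRW 5,519,656

Net profit: KRW 54,656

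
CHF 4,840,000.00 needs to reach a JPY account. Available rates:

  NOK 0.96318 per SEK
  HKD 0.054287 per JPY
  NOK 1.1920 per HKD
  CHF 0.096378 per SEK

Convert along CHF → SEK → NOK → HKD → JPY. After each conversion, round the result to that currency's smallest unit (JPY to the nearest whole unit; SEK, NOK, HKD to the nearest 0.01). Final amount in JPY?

CHF 4,840,000.00 ÷ 0.096378 = SEK 50,218,929.63
SEK 50,218,929.63 × 0.96318 = NOK 48,369,868.64
NOK 48,369,868.64 ÷ 1.1920 = HKD 40,578,748.86
HKD 40,578,748.86 ÷ 0.054287 = JPY 747,485,565

JPY 747,485,565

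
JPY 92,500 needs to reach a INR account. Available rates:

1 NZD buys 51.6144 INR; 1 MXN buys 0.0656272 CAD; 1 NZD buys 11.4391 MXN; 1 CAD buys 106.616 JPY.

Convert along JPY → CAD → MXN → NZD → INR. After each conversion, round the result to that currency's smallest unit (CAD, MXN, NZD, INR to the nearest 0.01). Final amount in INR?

INR 59,650.76

JPY 92,500 ÷ 106.616 = CAD 867.60
CAD 867.60 ÷ 0.0656272 = MXN 13,220.13
MXN 13,220.13 ÷ 11.4391 = NZD 1,155.70
NZD 1,155.70 × 51.6144 = INR 59,650.76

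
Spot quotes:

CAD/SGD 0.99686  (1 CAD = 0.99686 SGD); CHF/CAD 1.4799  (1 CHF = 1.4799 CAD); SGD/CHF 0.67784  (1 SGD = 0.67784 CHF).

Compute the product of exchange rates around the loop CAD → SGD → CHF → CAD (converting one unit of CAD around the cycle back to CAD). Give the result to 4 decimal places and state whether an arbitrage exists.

1.0000 (no arbitrage)

Around CAD → SGD → CHF → CAD: 1 × 0.99686 × 0.67784 × 1.4799 = 0.999986
Product ≈ 1 (deviation 0.001%, within rounding noise).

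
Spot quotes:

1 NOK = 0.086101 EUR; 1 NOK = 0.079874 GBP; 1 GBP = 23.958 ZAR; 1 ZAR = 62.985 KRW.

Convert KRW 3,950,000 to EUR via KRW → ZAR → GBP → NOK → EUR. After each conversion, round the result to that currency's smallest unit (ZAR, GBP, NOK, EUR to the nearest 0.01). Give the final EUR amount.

KRW 3,950,000 ÷ 62.985 = ZAR 62,713.34
ZAR 62,713.34 ÷ 23.958 = GBP 2,617.64
GBP 2,617.64 ÷ 0.079874 = NOK 32,772.12
NOK 32,772.12 × 0.086101 = EUR 2,821.71

EUR 2,821.71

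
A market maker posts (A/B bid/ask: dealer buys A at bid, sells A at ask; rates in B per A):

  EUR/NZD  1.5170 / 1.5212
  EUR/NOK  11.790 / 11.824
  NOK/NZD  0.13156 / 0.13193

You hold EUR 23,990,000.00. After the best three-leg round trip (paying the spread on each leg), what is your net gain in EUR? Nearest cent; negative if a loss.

Net profit: EUR 471,416.43

Best loop EUR → NOK → NZD → EUR:
EUR 23,990,000.00 × 11.790 (sell EUR at bid) = NOK 282,842,100.00
NOK 282,842,100.00 × 0.13156 (sell NOK at bid) = NZD 37,210,706.68
NZD 37,210,706.68 ÷ 1.5212 (buy EUR at ask) = EUR 24,461,416.43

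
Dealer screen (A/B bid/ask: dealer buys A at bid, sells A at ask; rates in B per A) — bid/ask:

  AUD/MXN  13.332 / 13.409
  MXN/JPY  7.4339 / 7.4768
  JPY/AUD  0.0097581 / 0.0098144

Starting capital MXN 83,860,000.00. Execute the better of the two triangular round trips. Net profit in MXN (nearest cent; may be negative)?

Net profit: MXN 1,367,343.00

Best loop MXN → AUD → JPY → MXN:
MXN 83,860,000.00 ÷ 13.409 (buy AUD at ask) = AUD 6,254,008.50
AUD 6,254,008.50 ÷ 0.0098144 (buy JPY at ask) = JPY 637,227,798
JPY 637,227,798 ÷ 7.4768 (buy MXN at ask) = MXN 85,227,343.00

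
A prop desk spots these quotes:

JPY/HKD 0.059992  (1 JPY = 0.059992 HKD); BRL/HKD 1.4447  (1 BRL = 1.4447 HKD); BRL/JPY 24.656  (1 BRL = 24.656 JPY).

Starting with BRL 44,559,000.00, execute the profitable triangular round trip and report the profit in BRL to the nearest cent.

Profitable loop is BRL → JPY → HKD → BRL:
BRL 44,559,000.00 × 24.656 = JPY 1,098,646,704
JPY 1,098,646,704 × 0.059992 = HKD 65,910,013.07
HKD 65,910,013.07 ÷ 1.4447 = BRL 45,621,937.47
Profit = BRL 45,621,937.47 − BRL 44,559,000.00

Profit: BRL 1,062,937.47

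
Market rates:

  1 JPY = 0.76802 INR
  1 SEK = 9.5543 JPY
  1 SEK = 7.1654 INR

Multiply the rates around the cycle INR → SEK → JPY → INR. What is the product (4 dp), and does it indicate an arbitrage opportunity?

1.0241 (arbitrage exists)

Around INR → SEK → JPY → INR: 1 ÷ 7.1654 × 9.5543 × 0.76802 = 1.024073
Product > 1; profitable direction is INR → SEK → JPY → INR.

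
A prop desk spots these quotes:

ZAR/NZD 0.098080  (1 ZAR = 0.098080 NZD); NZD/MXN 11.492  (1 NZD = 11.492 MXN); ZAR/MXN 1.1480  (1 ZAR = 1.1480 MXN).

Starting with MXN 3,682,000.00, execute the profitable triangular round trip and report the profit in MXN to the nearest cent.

Profit: MXN 68,158.28

Profitable loop is MXN → NZD → ZAR → MXN:
MXN 3,682,000.00 ÷ 11.492 = NZD 320,396.80
NZD 320,396.80 ÷ 0.098080 = ZAR 3,266,688.39
ZAR 3,266,688.39 × 1.1480 = MXN 3,750,158.28
Profit = MXN 3,750,158.28 − MXN 3,682,000.00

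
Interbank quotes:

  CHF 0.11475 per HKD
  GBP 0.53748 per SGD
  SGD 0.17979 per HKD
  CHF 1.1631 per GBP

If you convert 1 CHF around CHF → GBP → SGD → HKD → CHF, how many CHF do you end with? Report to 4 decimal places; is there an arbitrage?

Around CHF → GBP → SGD → HKD → CHF: 1 ÷ 1.1631 ÷ 0.53748 ÷ 0.17979 × 0.11475 = 1.020958
Product > 1; profitable direction is CHF → GBP → SGD → HKD → CHF.

1.0210 (arbitrage exists)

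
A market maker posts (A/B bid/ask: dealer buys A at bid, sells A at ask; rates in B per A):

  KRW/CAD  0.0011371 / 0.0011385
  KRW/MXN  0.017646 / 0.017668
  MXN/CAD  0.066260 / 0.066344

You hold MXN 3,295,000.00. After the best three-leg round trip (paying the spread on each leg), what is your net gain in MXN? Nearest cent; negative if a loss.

Net profit: MXN 88,920.02

Best loop MXN → CAD → KRW → MXN:
MXN 3,295,000.00 × 0.066260 (sell MXN at bid) = CAD 218,326.70
CAD 218,326.70 ÷ 0.0011385 (buy KRW at ask) = KRW 191,766,974
KRW 191,766,974 × 0.017646 (sell KRW at bid) = MXN 3,383,920.02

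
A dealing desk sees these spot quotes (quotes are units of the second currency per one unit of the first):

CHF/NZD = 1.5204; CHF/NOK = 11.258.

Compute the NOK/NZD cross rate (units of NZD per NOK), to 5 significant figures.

NOK/NZD = 0.13505

1 NOK ÷ 11.258 = 0.0888257 CHF
0.0888257 CHF × 1.5204 = 0.135051 NZD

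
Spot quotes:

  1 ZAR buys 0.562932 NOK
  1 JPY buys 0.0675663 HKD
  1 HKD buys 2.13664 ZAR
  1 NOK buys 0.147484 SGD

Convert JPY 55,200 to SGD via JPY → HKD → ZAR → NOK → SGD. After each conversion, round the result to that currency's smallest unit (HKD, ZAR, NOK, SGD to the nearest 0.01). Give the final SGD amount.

JPY 55,200 × 0.0675663 = HKD 3,729.66
HKD 3,729.66 × 2.13664 = ZAR 7,968.94
ZAR 7,968.94 × 0.562932 = NOK 4,485.97
NOK 4,485.97 × 0.147484 = SGD 661.61

SGD 661.61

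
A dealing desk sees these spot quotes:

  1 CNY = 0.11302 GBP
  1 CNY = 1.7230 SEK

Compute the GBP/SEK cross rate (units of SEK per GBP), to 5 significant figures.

1 GBP ÷ 0.11302 = 8.84799 CNY
8.84799 CNY × 1.7230 = 15.2451 SEK

GBP/SEK = 15.245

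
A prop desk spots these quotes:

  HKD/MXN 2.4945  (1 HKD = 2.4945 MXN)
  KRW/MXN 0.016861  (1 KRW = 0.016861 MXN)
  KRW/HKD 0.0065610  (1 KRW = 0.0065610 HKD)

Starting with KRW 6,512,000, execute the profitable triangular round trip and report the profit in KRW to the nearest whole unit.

Profitable loop is KRW → MXN → HKD → KRW:
KRW 6,512,000 × 0.016861 = MXN 109,798.83
MXN 109,798.83 ÷ 2.4945 = HKD 44,016.37
HKD 44,016.37 ÷ 0.0065610 = KRW 6,708,790
Profit = KRW 6,708,790 − KRW 6,512,000

Profit: KRW 196,790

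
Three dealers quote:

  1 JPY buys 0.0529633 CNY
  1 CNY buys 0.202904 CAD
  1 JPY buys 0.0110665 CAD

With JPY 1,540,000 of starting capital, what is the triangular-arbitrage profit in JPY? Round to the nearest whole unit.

Profitable loop is JPY → CAD → CNY → JPY:
JPY 1,540,000 × 0.0110665 = CAD 17,042.41
CAD 17,042.41 ÷ 0.202904 = CNY 83,992.48
CNY 83,992.48 ÷ 0.0529633 = JPY 1,585,862
Profit = JPY 1,585,862 − JPY 1,540,000

Profit: JPY 45,862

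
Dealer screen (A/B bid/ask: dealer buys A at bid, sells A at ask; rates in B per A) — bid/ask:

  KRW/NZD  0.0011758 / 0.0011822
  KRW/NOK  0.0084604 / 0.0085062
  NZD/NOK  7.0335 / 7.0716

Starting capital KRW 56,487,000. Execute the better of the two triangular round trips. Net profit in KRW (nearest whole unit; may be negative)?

Best loop KRW → NOK → NZD → KRW:
KRW 56,487,000 × 0.0084604 (sell KRW at bid) = NOK 477,902.61
NOK 477,902.61 ÷ 7.0716 (buy NZD at ask) = NZD 67,580.55
NZD 67,580.55 ÷ 0.0011822 (buy KRW at ask) = KRW 57,165,073

Net profit: KRW 678,073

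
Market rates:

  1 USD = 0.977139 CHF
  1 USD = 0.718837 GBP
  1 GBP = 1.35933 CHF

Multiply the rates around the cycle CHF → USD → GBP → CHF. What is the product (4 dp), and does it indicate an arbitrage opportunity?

1.0000 (no arbitrage)

Around CHF → USD → GBP → CHF: 1 ÷ 0.977139 × 0.718837 × 1.35933 = 0.999998
Product ≈ 1 (deviation 0.000%, within rounding noise).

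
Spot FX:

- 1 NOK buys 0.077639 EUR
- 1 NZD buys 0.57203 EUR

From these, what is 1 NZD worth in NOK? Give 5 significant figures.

NZD/NOK = 7.3678

1 NZD × 0.57203 = 0.57203 EUR
0.57203 EUR ÷ 0.077639 = 7.36782 NOK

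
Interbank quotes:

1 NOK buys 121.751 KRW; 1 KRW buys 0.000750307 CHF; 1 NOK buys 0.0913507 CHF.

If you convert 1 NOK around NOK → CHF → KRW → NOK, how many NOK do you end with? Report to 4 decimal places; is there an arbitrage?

1.0000 (no arbitrage)

Around NOK → CHF → KRW → NOK: 1 × 0.0913507 ÷ 0.000750307 ÷ 121.751 = 1.000001
Product ≈ 1 (deviation 0.000%, within rounding noise).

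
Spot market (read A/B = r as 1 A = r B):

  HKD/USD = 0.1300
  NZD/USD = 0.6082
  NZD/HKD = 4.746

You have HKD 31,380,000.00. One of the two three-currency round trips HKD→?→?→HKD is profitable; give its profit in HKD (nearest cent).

Profit: HKD 453,002.96

Profitable loop is HKD → USD → NZD → HKD:
HKD 31,380,000.00 × 0.1300 = USD 4,079,400.00
USD 4,079,400.00 ÷ 0.6082 = NZD 6,707,333.11
NZD 6,707,333.11 × 4.746 = HKD 31,833,002.96
Profit = HKD 31,833,002.96 − HKD 31,380,000.00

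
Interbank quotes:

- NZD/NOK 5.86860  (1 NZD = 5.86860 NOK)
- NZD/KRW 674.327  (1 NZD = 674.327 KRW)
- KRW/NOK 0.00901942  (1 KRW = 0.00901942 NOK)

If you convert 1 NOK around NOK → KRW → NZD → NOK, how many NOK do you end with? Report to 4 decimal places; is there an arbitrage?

Around NOK → KRW → NZD → NOK: 1 ÷ 0.00901942 ÷ 674.327 × 5.86860 = 0.964907
Product < 1; profitable direction is NOK → NZD → KRW → NOK.

0.9649 (arbitrage exists)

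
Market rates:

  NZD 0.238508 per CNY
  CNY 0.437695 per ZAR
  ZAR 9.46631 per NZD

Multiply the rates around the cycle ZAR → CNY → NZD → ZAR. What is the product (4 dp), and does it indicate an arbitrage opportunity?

0.9882 (arbitrage exists)

Around ZAR → CNY → NZD → ZAR: 1 × 0.437695 × 0.238508 × 9.46631 = 0.988224
Product < 1; profitable direction is ZAR → NZD → CNY → ZAR.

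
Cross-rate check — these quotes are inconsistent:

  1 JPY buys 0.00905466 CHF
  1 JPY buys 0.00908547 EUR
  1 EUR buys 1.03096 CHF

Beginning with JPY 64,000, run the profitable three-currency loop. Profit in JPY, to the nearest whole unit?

Profitable loop is JPY → EUR → CHF → JPY:
JPY 64,000 × 0.00908547 = EUR 581.47
EUR 581.47 × 1.03096 = CHF 599.47
CHF 599.47 ÷ 0.00905466 = JPY 66,206
Profit = JPY 66,206 − JPY 64,000

Profit: JPY 2,206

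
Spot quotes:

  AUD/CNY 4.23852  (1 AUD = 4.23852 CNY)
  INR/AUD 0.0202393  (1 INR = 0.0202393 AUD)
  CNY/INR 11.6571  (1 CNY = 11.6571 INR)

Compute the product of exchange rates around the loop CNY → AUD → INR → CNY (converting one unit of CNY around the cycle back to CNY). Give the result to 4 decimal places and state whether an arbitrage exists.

Around CNY → AUD → INR → CNY: 1 ÷ 4.23852 ÷ 0.0202393 ÷ 11.6571 = 0.999999
Product ≈ 1 (deviation 0.000%, within rounding noise).

1.0000 (no arbitrage)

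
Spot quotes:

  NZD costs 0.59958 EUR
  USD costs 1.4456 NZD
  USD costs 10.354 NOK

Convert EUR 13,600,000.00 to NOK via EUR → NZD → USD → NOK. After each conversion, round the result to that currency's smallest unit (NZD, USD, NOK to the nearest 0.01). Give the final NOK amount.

NOK 162,461,998.68

EUR 13,600,000.00 ÷ 0.59958 = NZD 22,682,544.45
NZD 22,682,544.45 ÷ 1.4456 = USD 15,690,747.41
USD 15,690,747.41 × 10.354 = NOK 162,461,998.68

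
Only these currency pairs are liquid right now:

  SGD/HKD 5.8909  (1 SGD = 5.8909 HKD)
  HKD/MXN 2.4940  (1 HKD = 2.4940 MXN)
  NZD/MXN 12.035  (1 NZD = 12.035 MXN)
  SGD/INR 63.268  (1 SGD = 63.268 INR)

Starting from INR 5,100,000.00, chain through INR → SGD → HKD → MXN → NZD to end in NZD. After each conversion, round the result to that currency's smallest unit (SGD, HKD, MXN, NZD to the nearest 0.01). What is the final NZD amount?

NZD 98,405.21

INR 5,100,000.00 ÷ 63.268 = SGD 80,609.47
SGD 80,609.47 × 5.8909 = HKD 474,862.33
HKD 474,862.33 × 2.4940 = MXN 1,184,306.65
MXN 1,184,306.65 ÷ 12.035 = NZD 98,405.21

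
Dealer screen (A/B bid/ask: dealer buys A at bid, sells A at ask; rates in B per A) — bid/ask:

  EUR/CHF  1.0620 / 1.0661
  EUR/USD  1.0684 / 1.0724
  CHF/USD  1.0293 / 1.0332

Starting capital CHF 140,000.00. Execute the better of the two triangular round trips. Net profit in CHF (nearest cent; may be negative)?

Net profit: CHF 2,704.52

Best loop CHF → USD → EUR → CHF:
CHF 140,000.00 × 1.0293 (sell CHF at bid) = USD 144,102.00
USD 144,102.00 ÷ 1.0724 (buy EUR at ask) = EUR 134,373.37
EUR 134,373.37 × 1.0620 (sell EUR at bid) = CHF 142,704.52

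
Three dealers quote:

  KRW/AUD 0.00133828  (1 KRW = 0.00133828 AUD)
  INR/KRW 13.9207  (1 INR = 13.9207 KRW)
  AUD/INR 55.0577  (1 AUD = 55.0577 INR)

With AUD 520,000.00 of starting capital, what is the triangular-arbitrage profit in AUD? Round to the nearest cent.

Profit: AUD 13,371.09

Profitable loop is AUD → INR → KRW → AUD:
AUD 520,000.00 × 55.0577 = INR 28,630,004.00
INR 28,630,004.00 × 13.9207 = KRW 398,549,697
KRW 398,549,697 × 0.00133828 = AUD 533,371.09
Profit = AUD 533,371.09 − AUD 520,000.00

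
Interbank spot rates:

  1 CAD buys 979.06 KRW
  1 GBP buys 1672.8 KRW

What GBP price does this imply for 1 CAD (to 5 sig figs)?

CAD/GBP = 0.58528

1 CAD × 979.06 = 979.06 KRW
979.06 KRW ÷ 1672.8 = 0.585282 GBP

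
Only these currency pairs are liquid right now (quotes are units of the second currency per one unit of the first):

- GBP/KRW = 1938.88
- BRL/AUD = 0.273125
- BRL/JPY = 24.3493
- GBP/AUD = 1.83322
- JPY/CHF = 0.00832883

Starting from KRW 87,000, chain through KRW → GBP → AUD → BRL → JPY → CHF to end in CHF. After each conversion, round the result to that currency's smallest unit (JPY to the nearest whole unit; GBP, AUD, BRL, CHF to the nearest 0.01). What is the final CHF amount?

KRW 87,000 ÷ 1938.88 = GBP 44.87
GBP 44.87 × 1.83322 = AUD 82.26
AUD 82.26 ÷ 0.273125 = BRL 301.18
BRL 301.18 × 24.3493 = JPY 7,334
JPY 7,334 × 0.00832883 = CHF 61.08

CHF 61.08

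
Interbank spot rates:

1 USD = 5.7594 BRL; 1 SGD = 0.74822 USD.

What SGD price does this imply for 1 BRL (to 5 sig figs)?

1 BRL ÷ 5.7594 = 0.173629 USD
0.173629 USD ÷ 0.74822 = 0.232056 SGD

BRL/SGD = 0.23206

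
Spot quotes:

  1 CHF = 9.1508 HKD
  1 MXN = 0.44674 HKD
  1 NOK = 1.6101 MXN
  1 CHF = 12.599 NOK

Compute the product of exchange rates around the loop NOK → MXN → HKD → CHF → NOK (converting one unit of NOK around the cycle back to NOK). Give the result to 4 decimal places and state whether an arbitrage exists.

Around NOK → MXN → HKD → CHF → NOK: 1 × 1.6101 × 0.44674 ÷ 9.1508 × 12.599 = 0.990341
Product < 1; profitable direction is NOK → CHF → HKD → MXN → NOK.

0.9903 (arbitrage exists)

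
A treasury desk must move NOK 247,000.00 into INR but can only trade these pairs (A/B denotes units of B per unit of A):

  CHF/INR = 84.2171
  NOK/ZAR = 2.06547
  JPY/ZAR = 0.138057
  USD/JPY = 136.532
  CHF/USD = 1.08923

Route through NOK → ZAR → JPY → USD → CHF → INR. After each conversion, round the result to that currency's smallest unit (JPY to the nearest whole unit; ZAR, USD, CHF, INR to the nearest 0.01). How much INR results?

NOK 247,000.00 × 2.06547 = ZAR 510,171.09
ZAR 510,171.09 ÷ 0.138057 = JPY 3,695,366
JPY 3,695,366 ÷ 136.532 = USD 27,065.93
USD 27,065.93 ÷ 1.08923 = CHF 24,848.68
CHF 24,848.68 × 84.2171 = INR 2,092,683.77

INR 2,092,683.77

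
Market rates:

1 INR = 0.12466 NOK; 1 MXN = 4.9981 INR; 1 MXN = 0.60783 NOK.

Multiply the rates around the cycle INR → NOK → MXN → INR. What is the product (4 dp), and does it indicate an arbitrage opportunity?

1.0251 (arbitrage exists)

Around INR → NOK → MXN → INR: 1 × 0.12466 ÷ 0.60783 × 4.9981 = 1.025062
Product > 1; profitable direction is INR → NOK → MXN → INR.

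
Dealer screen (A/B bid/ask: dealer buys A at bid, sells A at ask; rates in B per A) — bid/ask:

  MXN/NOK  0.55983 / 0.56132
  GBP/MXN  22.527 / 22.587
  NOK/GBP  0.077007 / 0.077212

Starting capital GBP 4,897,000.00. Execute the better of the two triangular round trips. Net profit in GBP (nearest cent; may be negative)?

Best loop GBP → NOK → MXN → GBP:
GBP 4,897,000.00 ÷ 0.077212 (buy NOK at ask) = NOK 63,422,784.02
NOK 63,422,784.02 ÷ 0.56132 (buy MXN at ask) = MXN 112,988,641.10
MXN 112,988,641.10 ÷ 22.587 (buy GBP at ask) = GBP 5,002,374.87

Net profit: GBP 105,374.87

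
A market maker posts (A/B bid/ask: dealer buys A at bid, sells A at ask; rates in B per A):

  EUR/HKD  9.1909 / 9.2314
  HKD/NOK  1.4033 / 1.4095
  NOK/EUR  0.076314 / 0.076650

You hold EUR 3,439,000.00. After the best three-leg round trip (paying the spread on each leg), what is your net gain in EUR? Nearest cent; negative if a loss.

Best loop EUR → NOK → HKD → EUR:
EUR 3,439,000.00 ÷ 0.076650 (buy NOK at ask) = NOK 44,866,275.28
NOK 44,866,275.28 ÷ 1.4095 (buy HKD at ask) = HKD 31,831,341.10
HKD 31,831,341.10 ÷ 9.2314 (buy EUR at ask) = EUR 3,448,159.66

Net profit: EUR 9,159.66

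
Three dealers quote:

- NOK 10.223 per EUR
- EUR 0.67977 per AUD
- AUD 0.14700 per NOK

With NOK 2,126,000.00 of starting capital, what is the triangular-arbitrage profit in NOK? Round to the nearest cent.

Profitable loop is NOK → AUD → EUR → NOK:
NOK 2,126,000.00 × 0.14700 = AUD 312,522.00
AUD 312,522.00 × 0.67977 = EUR 212,443.08
EUR 212,443.08 × 10.223 = NOK 2,171,805.61
Profit = NOK 2,171,805.61 − NOK 2,126,000.00

Profit: NOK 45,805.61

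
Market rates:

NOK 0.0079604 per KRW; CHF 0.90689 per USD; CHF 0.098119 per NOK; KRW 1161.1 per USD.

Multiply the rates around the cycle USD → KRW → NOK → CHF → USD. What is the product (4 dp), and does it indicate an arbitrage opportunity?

Around USD → KRW → NOK → CHF → USD: 1 × 1161.1 × 0.0079604 × 0.098119 ÷ 0.90689 = 1.000007
Product ≈ 1 (deviation 0.001%, within rounding noise).

1.0000 (no arbitrage)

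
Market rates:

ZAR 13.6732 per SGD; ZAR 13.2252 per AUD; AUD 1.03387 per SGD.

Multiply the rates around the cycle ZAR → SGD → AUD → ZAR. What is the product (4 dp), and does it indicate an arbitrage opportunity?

1.0000 (no arbitrage)

Around ZAR → SGD → AUD → ZAR: 1 ÷ 13.6732 × 1.03387 × 13.2252 = 0.999995
Product ≈ 1 (deviation 0.000%, within rounding noise).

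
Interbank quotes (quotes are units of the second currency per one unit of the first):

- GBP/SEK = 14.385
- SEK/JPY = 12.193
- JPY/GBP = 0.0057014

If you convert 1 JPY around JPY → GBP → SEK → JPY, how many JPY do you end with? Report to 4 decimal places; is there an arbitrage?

1.0000 (no arbitrage)

Around JPY → GBP → SEK → JPY: 1 × 0.0057014 × 14.385 × 12.193 = 1.000004
Product ≈ 1 (deviation 0.000%, within rounding noise).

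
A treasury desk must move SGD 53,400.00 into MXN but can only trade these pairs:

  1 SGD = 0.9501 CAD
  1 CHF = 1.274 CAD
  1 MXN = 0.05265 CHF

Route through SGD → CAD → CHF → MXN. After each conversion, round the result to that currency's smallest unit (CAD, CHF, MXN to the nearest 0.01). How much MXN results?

MXN 756,384.81

SGD 53,400.00 × 0.9501 = CAD 50,735.34
CAD 50,735.34 ÷ 1.274 = CHF 39,823.66
CHF 39,823.66 ÷ 0.05265 = MXN 756,384.81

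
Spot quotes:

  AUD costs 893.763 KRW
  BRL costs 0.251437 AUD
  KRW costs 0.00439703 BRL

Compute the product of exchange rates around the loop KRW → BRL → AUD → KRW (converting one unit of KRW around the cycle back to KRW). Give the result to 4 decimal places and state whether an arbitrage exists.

0.9881 (arbitrage exists)

Around KRW → BRL → AUD → KRW: 1 × 0.00439703 × 0.251437 × 893.763 = 0.988123
Product < 1; profitable direction is KRW → AUD → BRL → KRW.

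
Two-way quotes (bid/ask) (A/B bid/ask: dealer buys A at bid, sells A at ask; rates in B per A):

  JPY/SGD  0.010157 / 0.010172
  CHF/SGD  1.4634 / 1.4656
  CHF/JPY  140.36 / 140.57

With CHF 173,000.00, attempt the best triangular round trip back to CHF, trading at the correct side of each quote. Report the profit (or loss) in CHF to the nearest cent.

Best loop CHF → SGD → JPY → CHF:
CHF 173,000.00 × 1.4634 (sell CHF at bid) = SGD 253,168.20
SGD 253,168.20 ÷ 0.010172 (buy JPY at ask) = JPY 24,888,734
JPY 24,888,734 ÷ 140.57 (buy CHF at ask) = CHF 177,055.80

Net profit: CHF 4,055.80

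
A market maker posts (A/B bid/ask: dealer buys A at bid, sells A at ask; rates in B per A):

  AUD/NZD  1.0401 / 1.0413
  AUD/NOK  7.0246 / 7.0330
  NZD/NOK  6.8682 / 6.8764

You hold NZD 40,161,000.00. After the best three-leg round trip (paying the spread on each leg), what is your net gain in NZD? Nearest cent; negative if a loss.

Best loop NZD → NOK → AUD → NZD:
NZD 40,161,000.00 × 6.8682 (sell NZD at bid) = NOK 275,833,780.20
NOK 275,833,780.20 ÷ 7.0330 (buy AUD at ask) = AUD 39,219,931.78
AUD 39,219,931.78 × 1.0401 (sell AUD at bid) = NZD 40,792,651.04

Net profit: NZD 631,651.04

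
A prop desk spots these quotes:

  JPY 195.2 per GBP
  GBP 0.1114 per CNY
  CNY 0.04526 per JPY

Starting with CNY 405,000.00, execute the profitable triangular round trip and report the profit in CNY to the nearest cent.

Profitable loop is CNY → JPY → GBP → CNY:
CNY 405,000.00 ÷ 0.04526 = JPY 8,948,299
JPY 8,948,299 ÷ 195.2 = GBP 45,841.69
GBP 45,841.69 ÷ 0.1114 = CNY 411,505.33
Profit = CNY 411,505.33 − CNY 405,000.00

Profit: CNY 6,505.33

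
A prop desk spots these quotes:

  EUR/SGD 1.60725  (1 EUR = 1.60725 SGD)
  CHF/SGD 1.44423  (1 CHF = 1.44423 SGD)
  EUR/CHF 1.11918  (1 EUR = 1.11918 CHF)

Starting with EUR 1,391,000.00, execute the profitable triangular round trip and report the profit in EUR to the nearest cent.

Profitable loop is EUR → CHF → SGD → EUR:
EUR 1,391,000.00 × 1.11918 = CHF 1,556,779.38
CHF 1,556,779.38 × 1.44423 = SGD 2,248,347.48
SGD 2,248,347.48 ÷ 1.60725 = EUR 1,398,878.51
Profit = EUR 1,398,878.51 − EUR 1,391,000.00

Profit: EUR 7,878.51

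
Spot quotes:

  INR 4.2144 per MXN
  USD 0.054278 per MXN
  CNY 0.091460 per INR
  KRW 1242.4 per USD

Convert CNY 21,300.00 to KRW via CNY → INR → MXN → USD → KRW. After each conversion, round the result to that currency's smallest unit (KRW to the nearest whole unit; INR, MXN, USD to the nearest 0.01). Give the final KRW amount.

KRW 3,726,467

CNY 21,300.00 ÷ 0.091460 = INR 232,888.69
INR 232,888.69 ÷ 4.2144 = MXN 55,260.22
MXN 55,260.22 × 0.054278 = USD 2,999.41
USD 2,999.41 × 1242.4 = KRW 3,726,467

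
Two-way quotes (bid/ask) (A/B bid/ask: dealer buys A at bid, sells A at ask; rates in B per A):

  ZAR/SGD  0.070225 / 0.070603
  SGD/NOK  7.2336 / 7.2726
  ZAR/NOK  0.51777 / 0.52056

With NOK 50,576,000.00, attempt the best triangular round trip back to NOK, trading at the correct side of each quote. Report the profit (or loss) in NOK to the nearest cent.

Net profit: NOK 423,803.79

Best loop NOK → SGD → ZAR → NOK:
NOK 50,576,000.00 ÷ 7.2726 (buy SGD at ask) = SGD 6,954,321.70
SGD 6,954,321.70 ÷ 0.070603 (buy ZAR at ask) = ZAR 98,498,954.73
ZAR 98,498,954.73 × 0.51777 (sell ZAR at bid) = NOK 50,999,803.79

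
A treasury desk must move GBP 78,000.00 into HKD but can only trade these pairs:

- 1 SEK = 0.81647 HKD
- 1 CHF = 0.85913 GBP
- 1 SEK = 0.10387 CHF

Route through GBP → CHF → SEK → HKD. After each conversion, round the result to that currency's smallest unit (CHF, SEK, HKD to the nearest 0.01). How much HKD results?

GBP 78,000.00 ÷ 0.85913 = CHF 90,789.52
CHF 90,789.52 ÷ 0.10387 = SEK 874,068.74
SEK 874,068.74 × 0.81647 = HKD 713,650.90

HKD 713,650.90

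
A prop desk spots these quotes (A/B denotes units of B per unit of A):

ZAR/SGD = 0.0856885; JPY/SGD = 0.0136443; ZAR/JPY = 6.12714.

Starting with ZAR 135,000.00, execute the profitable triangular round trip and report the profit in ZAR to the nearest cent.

Profitable loop is ZAR → SGD → JPY → ZAR:
ZAR 135,000.00 × 0.0856885 = SGD 11,567.95
SGD 11,567.95 ÷ 0.0136443 = JPY 847,823
JPY 847,823 ÷ 6.12714 = ZAR 138,371.69
Profit = ZAR 138,371.69 − ZAR 135,000.00

Profit: ZAR 3,371.69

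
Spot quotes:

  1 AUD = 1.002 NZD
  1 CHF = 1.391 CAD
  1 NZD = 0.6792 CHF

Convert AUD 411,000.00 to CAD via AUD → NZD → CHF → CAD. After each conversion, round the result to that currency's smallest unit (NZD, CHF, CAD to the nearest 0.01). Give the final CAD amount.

AUD 411,000.00 × 1.002 = NZD 411,822.00
NZD 411,822.00 × 0.6792 = CHF 279,709.50
CHF 279,709.50 × 1.391 = CAD 389,075.91

CAD 389,075.91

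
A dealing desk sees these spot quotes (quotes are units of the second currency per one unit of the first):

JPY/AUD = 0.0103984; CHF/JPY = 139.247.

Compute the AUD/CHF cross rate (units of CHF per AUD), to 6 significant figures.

AUD/CHF = 0.690633

1 AUD ÷ 0.0103984 = 96.1686 JPY
96.1686 JPY ÷ 139.247 = 0.690633 CHF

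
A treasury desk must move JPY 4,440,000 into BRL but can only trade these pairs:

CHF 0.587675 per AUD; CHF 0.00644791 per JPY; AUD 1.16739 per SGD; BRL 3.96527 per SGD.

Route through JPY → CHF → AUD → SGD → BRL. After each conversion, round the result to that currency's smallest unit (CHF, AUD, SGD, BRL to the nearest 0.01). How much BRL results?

BRL 165,470.88

JPY 4,440,000 × 0.00644791 = CHF 28,628.72
CHF 28,628.72 ÷ 0.587675 = AUD 48,715.23
AUD 48,715.23 ÷ 1.16739 = SGD 41,730.04
SGD 41,730.04 × 3.96527 = BRL 165,470.88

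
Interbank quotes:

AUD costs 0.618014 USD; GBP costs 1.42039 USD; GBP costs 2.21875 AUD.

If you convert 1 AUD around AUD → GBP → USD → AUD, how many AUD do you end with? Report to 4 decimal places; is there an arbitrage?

1.0359 (arbitrage exists)

Around AUD → GBP → USD → AUD: 1 ÷ 2.21875 × 1.42039 ÷ 0.618014 = 1.035860
Product > 1; profitable direction is AUD → GBP → USD → AUD.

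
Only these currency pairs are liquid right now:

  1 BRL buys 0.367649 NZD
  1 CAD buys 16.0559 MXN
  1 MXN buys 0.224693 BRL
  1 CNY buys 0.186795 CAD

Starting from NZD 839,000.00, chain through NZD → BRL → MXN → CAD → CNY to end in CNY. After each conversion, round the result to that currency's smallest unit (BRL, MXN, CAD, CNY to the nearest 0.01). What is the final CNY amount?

CNY 3,386,406.81

NZD 839,000.00 ÷ 0.367649 = BRL 2,282,067.95
BRL 2,282,067.95 ÷ 0.224693 = MXN 10,156,382.04
MXN 10,156,382.04 ÷ 16.0559 = CAD 632,563.86
CAD 632,563.86 ÷ 0.186795 = CNY 3,386,406.81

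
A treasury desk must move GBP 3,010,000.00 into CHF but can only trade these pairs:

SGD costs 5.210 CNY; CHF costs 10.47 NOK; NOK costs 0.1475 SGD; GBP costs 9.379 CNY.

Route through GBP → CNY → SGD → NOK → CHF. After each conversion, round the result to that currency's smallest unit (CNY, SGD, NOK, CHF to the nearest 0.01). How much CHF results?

GBP 3,010,000.00 × 9.379 = CNY 28,230,790.00
CNY 28,230,790.00 ÷ 5.210 = SGD 5,418,577.74
SGD 5,418,577.74 ÷ 0.1475 = NOK 36,736,120.27
NOK 36,736,120.27 ÷ 10.47 = CHF 3,508,702.99

CHF 3,508,702.99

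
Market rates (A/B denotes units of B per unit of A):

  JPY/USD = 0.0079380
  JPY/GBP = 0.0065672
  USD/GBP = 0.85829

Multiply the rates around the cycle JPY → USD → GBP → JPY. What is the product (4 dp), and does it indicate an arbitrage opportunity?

1.0374 (arbitrage exists)

Around JPY → USD → GBP → JPY: 1 × 0.0079380 × 0.85829 ÷ 0.0065672 = 1.037445
Product > 1; profitable direction is JPY → USD → GBP → JPY.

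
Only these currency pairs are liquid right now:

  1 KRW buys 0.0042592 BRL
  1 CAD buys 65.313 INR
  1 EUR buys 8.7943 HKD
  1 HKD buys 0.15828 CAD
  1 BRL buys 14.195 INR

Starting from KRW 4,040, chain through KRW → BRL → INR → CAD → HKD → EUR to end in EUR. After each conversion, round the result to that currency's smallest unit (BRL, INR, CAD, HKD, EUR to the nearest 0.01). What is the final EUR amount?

EUR 2.69

KRW 4,040 × 0.0042592 = BRL 17.21
BRL 17.21 × 14.195 = INR 244.30
INR 244.30 ÷ 65.313 = CAD 3.74
CAD 3.74 ÷ 0.15828 = HKD 23.63
HKD 23.63 ÷ 8.7943 = EUR 2.69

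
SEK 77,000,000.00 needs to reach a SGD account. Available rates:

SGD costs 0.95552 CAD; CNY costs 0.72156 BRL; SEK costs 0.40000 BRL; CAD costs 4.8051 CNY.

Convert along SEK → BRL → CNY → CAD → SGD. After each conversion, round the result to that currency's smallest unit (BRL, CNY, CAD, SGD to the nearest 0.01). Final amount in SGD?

SGD 9,296,854.94

SEK 77,000,000.00 × 0.40000 = BRL 30,800,000.00
BRL 30,800,000.00 ÷ 0.72156 = CNY 42,685,292.98
CNY 42,685,292.98 ÷ 4.8051 = CAD 8,883,330.83
CAD 8,883,330.83 ÷ 0.95552 = SGD 9,296,854.94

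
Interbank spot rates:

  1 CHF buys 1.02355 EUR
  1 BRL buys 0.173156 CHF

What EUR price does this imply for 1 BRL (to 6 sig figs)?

1 BRL × 0.173156 = 0.173156 CHF
0.173156 CHF × 1.02355 = 0.177234 EUR

BRL/EUR = 0.177234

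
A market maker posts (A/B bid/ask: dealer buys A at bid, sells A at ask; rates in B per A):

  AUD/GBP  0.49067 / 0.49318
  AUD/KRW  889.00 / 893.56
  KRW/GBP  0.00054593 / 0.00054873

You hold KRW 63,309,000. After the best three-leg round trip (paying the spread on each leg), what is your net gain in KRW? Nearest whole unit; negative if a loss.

Net profit: KRW 44,780

Best loop KRW → AUD → GBP → KRW:
KRW 63,309,000 ÷ 893.56 (buy AUD at ask) = AUD 70,850.31
AUD 70,850.31 × 0.49067 (sell AUD at bid) = GBP 34,764.12
GBP 34,764.12 ÷ 0.00054873 (buy KRW at ask) = KRW 63,353,780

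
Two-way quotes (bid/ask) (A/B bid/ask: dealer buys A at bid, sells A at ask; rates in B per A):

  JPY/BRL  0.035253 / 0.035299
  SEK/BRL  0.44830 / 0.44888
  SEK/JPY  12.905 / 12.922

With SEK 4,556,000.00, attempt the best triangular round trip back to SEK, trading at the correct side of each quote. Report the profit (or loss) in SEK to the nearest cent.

Net profit: SEK 61,506.86

Best loop SEK → JPY → BRL → SEK:
SEK 4,556,000.00 × 12.905 (sell SEK at bid) = JPY 58,795,180
JPY 58,795,180 × 0.035253 (sell JPY at bid) = BRL 2,072,706.48
BRL 2,072,706.48 ÷ 0.44888 (buy SEK at ask) = SEK 4,617,506.86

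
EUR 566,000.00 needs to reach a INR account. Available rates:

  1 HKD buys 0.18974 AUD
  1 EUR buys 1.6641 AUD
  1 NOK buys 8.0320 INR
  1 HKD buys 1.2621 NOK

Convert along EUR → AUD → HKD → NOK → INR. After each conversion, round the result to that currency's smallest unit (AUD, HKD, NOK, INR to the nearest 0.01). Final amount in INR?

EUR 566,000.00 × 1.6641 = AUD 941,880.60
AUD 941,880.60 ÷ 0.18974 = HKD 4,964,059.24
HKD 4,964,059.24 × 1.2621 = NOK 6,265,139.17
NOK 6,265,139.17 × 8.0320 = INR 50,321,597.81

INR 50,321,597.81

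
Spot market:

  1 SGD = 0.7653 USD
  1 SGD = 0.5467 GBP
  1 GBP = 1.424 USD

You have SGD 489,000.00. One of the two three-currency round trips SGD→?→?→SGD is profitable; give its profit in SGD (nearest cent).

Profit: SGD 8,434.85

Profitable loop is SGD → GBP → USD → SGD:
SGD 489,000.00 × 0.5467 = GBP 267,336.30
GBP 267,336.30 × 1.424 = USD 380,686.89
USD 380,686.89 ÷ 0.7653 = SGD 497,434.85
Profit = SGD 497,434.85 − SGD 489,000.00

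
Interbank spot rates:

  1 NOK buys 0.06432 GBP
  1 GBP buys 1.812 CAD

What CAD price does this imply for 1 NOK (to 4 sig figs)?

NOK/CAD = 0.1165

1 NOK × 0.06432 = 0.06432 GBP
0.06432 GBP × 1.812 = 0.116548 CAD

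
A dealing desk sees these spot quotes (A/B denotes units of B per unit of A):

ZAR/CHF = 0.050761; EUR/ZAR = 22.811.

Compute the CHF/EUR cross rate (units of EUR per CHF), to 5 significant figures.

1 CHF ÷ 0.050761 = 19.7002 ZAR
19.7002 ZAR ÷ 22.811 = 0.863626 EUR

CHF/EUR = 0.86363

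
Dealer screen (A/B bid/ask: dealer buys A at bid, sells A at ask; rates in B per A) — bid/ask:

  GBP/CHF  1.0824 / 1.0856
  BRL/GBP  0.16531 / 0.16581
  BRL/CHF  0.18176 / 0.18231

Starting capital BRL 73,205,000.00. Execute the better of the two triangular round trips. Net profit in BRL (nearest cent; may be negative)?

Net profit: BRL 714,412.25

Best loop BRL → CHF → GBP → BRL:
BRL 73,205,000.00 × 0.18176 (sell BRL at bid) = CHF 13,305,740.80
CHF 13,305,740.80 ÷ 1.0856 (buy GBP at ask) = GBP 12,256,577.75
GBP 12,256,577.75 ÷ 0.16581 (buy BRL at ask) = BRL 73,919,412.25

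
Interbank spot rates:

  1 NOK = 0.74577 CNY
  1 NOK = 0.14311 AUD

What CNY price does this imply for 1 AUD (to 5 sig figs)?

1 AUD ÷ 0.14311 = 6.98763 NOK
6.98763 NOK × 0.74577 = 5.21117 CNY

AUD/CNY = 5.2112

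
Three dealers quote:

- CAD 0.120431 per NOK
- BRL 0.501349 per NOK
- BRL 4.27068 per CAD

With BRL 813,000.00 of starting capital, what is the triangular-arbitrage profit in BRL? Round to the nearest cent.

Profit: BRL 21,037.77

Profitable loop is BRL → NOK → CAD → BRL:
BRL 813,000.00 ÷ 0.501349 = NOK 1,621,624.86
NOK 1,621,624.86 × 0.120431 = CAD 195,293.90
CAD 195,293.90 × 4.27068 = BRL 834,037.77
Profit = BRL 834,037.77 − BRL 813,000.00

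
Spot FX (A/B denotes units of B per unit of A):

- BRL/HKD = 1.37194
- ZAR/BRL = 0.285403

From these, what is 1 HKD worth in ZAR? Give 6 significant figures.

1 HKD ÷ 1.37194 = 0.728895 BRL
0.728895 BRL ÷ 0.285403 = 2.55391 ZAR

HKD/ZAR = 2.55391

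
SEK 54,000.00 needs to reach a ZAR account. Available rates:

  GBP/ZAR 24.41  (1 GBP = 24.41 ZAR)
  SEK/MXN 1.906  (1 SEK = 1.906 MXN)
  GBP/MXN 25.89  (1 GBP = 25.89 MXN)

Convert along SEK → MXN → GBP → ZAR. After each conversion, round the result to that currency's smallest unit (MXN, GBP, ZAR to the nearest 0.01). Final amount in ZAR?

SEK 54,000.00 × 1.906 = MXN 102,924.00
MXN 102,924.00 ÷ 25.89 = GBP 3,975.43
GBP 3,975.43 × 24.41 = ZAR 97,040.25

ZAR 97,040.25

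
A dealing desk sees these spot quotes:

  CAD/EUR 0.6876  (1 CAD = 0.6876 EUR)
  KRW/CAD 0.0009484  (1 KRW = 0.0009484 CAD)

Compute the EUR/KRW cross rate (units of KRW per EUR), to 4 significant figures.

EUR/KRW = 1533

1 EUR ÷ 0.6876 = 1.45433 CAD
1.45433 CAD ÷ 0.0009484 = 1533.46 KRW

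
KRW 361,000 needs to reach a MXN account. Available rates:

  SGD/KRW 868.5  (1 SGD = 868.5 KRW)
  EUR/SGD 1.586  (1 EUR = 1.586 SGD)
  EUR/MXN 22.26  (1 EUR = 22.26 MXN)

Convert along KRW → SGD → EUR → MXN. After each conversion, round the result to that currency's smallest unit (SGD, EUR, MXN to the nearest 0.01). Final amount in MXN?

MXN 5,833.90

KRW 361,000 ÷ 868.5 = SGD 415.66
SGD 415.66 ÷ 1.586 = EUR 262.08
EUR 262.08 × 22.26 = MXN 5,833.90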